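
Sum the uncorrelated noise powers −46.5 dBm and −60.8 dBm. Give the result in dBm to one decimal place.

−46.3 dBm

Convert to linear, add, convert back:
P₁ = 2.24×10⁻⁸ W, P₂ = 8.32×10⁻¹⁰ W
P_tot = 2.32×10⁻⁸ W → 10 log₁₀(P_tot / 10⁻³) = −46.3 dBm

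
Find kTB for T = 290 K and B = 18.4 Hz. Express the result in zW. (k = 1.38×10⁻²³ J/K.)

73.6 zW

P_n = kTB = 1.38×10⁻²³ × 290 × 1.84×10¹ = 7.36×10⁻²⁰ W = 73.6 zW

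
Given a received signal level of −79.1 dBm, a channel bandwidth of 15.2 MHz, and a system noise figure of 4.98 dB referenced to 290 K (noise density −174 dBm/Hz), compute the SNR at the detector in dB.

18.1 dB

Noise floor: N = −174 + 10 log₁₀(B) + NF
10 log₁₀(1.52×10⁷) = 71.82 dB
N = −174 + 71.82 + 4.98 = −97.20 dBm
SNR = P_sig − N = −79.1 − (−97.20) = 18.10 dB → 18.1 dB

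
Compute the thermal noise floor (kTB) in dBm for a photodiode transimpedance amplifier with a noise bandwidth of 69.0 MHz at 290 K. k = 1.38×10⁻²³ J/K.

P_n = kTB = 1.38×10⁻²³ × 290 × 6.90×10⁷ = 2.76×10⁻¹³ W
In dBm: 10 log₁₀(2.76×10⁻¹³ / 10⁻³) = −95.6 dBm

−95.6 dBm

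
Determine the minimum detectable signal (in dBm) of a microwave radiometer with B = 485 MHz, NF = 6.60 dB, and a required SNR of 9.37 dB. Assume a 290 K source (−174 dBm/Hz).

Sensitivity = −174 + 10 log₁₀(B) + NF + SNR_min
= −174 + 86.86 + 6.60 + 9.37
= −71.17 dBm → −71.2 dBm

−71.2 dBm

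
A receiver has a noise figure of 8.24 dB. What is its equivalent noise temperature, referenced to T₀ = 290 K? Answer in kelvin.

F = 10^(8.24/10) = 6.66807
T_e = (F − 1)·T₀ = (6.66807 − 1) × 290 = 1644 K

1644 K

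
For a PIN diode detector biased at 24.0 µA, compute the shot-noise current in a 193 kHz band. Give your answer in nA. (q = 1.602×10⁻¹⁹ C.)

1.22 nA

I_n = √(2qI·B)
2qI·B = 2 × 1.602×10⁻¹⁹ × 2.40×10⁻⁵ × 1.93×10⁵ = 1.48×10⁻¹⁸ A²
I_n = √(1.48×10⁻¹⁸) = 1.22×10⁻⁹ A = 1.22 nA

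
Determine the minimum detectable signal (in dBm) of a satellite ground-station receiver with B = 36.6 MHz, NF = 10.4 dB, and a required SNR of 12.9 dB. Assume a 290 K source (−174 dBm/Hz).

−75.1 dBm

Sensitivity = −174 + 10 log₁₀(B) + NF + SNR_min
= −174 + 75.63 + 10.4 + 12.9
= −75.07 dBm → −75.1 dBm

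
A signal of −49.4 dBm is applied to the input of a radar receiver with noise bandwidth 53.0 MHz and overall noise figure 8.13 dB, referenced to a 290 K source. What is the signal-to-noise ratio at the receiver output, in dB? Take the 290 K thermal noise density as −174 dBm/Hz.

39.2 dB

Noise floor: N = −174 + 10 log₁₀(B) + NF
10 log₁₀(5.30×10⁷) = 77.24 dB
N = −174 + 77.24 + 8.13 = −88.63 dBm
SNR = P_sig − N = −49.4 − (−88.63) = 39.23 dB → 39.2 dB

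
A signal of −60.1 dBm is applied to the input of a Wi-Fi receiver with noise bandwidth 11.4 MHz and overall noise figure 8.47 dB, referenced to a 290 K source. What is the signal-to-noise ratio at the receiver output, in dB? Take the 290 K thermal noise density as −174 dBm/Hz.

Noise floor: N = −174 + 10 log₁₀(B) + NF
10 log₁₀(1.14×10⁷) = 70.57 dB
N = −174 + 70.57 + 8.47 = −94.96 dBm
SNR = P_sig − N = −60.1 − (−94.96) = 34.86 dB → 34.9 dB

34.9 dB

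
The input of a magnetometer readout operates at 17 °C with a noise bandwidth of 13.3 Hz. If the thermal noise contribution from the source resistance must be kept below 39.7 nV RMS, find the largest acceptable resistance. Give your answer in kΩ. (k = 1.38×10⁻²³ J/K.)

T = 17 °C + 273.15 = 290.15 K
Johnson–Nyquist: V_n = √(4kTRB) ⇒ R = V_n² / (4kTB)
4kTB = 4 × 1.38×10⁻²³ × 290.15 × 1.33×10¹ = 2.13×10⁻¹⁹
R = (3.97×10⁻⁸)² / 2.13×10⁻¹⁹ = 7.40×10³ Ω = 7.40 kΩ

7.40 kΩ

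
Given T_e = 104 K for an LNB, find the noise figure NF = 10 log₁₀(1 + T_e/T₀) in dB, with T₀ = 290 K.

F = 1 + T_e/T₀ = 1 + 104/290 = 1.35862
NF = 10 log₁₀(1.35862) = 1.33 dB

1.33 dB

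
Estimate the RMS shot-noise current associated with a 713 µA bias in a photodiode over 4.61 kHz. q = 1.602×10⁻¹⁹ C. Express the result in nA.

1.03 nA

I_n = √(2qI·B)
2qI·B = 2 × 1.602×10⁻¹⁹ × 7.13×10⁻⁴ × 4.61×10³ = 1.05×10⁻¹⁸ A²
I_n = √(1.05×10⁻¹⁸) = 1.03×10⁻⁹ A = 1.03 nA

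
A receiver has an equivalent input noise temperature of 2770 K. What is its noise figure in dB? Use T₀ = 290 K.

F = 1 + T_e/T₀ = 1 + 2770/290 = 10.5517
NF = 10 log₁₀(10.5517) = 10.23 dB

10.23 dB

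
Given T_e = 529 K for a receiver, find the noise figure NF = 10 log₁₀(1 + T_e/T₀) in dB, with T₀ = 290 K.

4.51 dB

F = 1 + T_e/T₀ = 1 + 529/290 = 2.82414
NF = 10 log₁₀(2.82414) = 4.51 dB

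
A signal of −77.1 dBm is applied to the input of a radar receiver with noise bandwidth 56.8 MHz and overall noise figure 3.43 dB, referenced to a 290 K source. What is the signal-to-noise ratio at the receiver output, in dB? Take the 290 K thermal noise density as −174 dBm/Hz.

15.9 dB

Noise floor: N = −174 + 10 log₁₀(B) + NF
10 log₁₀(5.68×10⁷) = 77.54 dB
N = −174 + 77.54 + 3.43 = −93.03 dBm
SNR = P_sig − N = −77.1 − (−93.03) = 15.93 dB → 15.9 dB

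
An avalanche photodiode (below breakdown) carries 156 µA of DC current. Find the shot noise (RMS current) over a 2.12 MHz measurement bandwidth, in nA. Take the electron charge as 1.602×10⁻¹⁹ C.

I_n = √(2qI·B)
2qI·B = 2 × 1.602×10⁻¹⁹ × 1.56×10⁻⁴ × 2.12×10⁶ = 1.06×10⁻¹⁶ A²
I_n = √(1.06×10⁻¹⁶) = 1.03×10⁻⁸ A = 10.3 nA

10.3 nA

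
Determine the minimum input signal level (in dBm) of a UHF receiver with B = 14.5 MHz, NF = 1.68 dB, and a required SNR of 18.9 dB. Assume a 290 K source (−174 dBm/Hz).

−81.8 dBm

Sensitivity = −174 + 10 log₁₀(B) + NF + SNR_min
= −174 + 71.61 + 1.68 + 18.9
= −81.81 dBm → −81.8 dBm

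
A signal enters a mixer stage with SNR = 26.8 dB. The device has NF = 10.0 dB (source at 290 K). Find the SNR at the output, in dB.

16.8 dB

By definition F = SNR_in/SNR_out, so in dB: SNR_out = SNR_in − NF
SNR_out = 26.8 − 10.0 = 16.8 dB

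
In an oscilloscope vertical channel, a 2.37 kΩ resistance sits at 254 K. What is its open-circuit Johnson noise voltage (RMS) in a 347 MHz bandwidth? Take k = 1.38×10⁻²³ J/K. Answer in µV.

107 µV

V_n = √(4kTRB)
4kTRB = 4 × 1.38×10⁻²³ × 254 × 2.37×10³ × 3.47×10⁸ = 1.15×10⁻⁸ V²
V_n = √(1.15×10⁻⁸) = 1.07×10⁻⁴ V = 107 µV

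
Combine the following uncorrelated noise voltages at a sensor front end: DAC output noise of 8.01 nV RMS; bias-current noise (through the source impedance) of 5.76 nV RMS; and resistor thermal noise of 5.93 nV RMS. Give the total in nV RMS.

Uncorrelated sources add in power (mean-square): V_tot = √(ΣV_i²)
V_tot = √[(8.01×10⁻⁹)² + (5.76×10⁻⁹)² + (5.93×10⁻⁹)²] = 1.15×10⁻⁸ V = 11.5 nV

11.5 nV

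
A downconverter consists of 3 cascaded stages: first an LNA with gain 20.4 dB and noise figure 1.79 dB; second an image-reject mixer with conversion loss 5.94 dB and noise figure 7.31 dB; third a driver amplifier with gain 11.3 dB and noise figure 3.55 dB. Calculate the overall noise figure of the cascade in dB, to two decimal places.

2.03 dB

Convert to linear (a loss of L dB is a gain of −L dB): F_i = 10^(NF_i/10), G_i = 10^(G_i,dB/10)
  Stage 1: F_1 = 10^(1.79/10) = 1.510, G_1 = 10^(20.4/10) = 109.6
  Stage 2: F_2 = 10^(7.31/10) = 5.383, G_2 = 10^(−5.94/10) = 0.2547
  Stage 3: F_3 = 10^(3.55/10) = 2.265, G_3 = 10^(11.3/10) = 13.49
Friis cascade:
  F = 1.510 + (5.383 − 1)/109.6 + (2.265 − 1)/27.93 = 1.595
NF = 10 log₁₀(1.595) = 2.03 dB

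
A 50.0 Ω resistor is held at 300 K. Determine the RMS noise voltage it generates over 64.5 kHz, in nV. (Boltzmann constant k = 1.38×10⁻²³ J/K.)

V_n = √(4kTRB)
4kTRB = 4 × 1.38×10⁻²³ × 300 × 5.00×10¹ × 6.45×10⁴ = 5.34×10⁻¹⁴ V²
V_n = √(5.34×10⁻¹⁴) = 2.31×10⁻⁷ V = 231 nV

231 nV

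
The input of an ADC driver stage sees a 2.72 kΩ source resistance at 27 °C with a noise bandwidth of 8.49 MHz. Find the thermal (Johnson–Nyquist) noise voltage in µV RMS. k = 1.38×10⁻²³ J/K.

19.6 µV

T = 27 °C + 273.15 = 300.15 K
V_n = √(4kTRB)
4kTRB = 4 × 1.38×10⁻²³ × 300.15 × 2.72×10³ × 8.49×10⁶ = 3.83×10⁻¹⁰ V²
V_n = √(3.83×10⁻¹⁰) = 1.96×10⁻⁵ V = 19.6 µV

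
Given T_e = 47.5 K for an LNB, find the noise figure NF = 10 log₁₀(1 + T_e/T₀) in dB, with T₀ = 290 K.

F = 1 + T_e/T₀ = 1 + 47.5/290 = 1.16379
NF = 10 log₁₀(1.16379) = 0.659 dB

0.659 dB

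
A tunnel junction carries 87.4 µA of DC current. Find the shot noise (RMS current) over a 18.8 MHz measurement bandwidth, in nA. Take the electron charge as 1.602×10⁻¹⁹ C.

22.9 nA

I_n = √(2qI·B)
2qI·B = 2 × 1.602×10⁻¹⁹ × 8.74×10⁻⁵ × 1.88×10⁷ = 5.26×10⁻¹⁶ A²
I_n = √(5.26×10⁻¹⁶) = 2.29×10⁻⁸ A = 22.9 nA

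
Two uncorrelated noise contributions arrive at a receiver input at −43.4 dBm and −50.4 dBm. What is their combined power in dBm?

−42.6 dBm

Convert to linear, add, convert back:
P₁ = 4.57×10⁻⁸ W, P₂ = 9.12×10⁻⁹ W
P_tot = 5.48×10⁻⁸ W → 10 log₁₀(P_tot / 10⁻³) = −42.6 dBm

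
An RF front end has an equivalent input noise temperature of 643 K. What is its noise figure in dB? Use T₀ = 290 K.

F = 1 + T_e/T₀ = 1 + 643/290 = 3.21724
NF = 10 log₁₀(3.21724) = 5.07 dB

5.07 dB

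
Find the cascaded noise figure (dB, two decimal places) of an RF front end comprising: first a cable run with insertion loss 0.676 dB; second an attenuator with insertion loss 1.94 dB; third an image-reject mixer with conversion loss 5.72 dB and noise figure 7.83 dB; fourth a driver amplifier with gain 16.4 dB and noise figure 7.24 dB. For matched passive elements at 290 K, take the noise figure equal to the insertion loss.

Convert to linear (a loss of L dB is a gain of −L dB): F_i = 10^(NF_i/10), G_i = 10^(G_i,dB/10)
  Stage 1: F_1 = 10^(0.676/10) = 1.168, G_1 = 10^(−0.676/10) = 0.8559
  Stage 2: F_2 = 10^(1.94/10) = 1.563, G_2 = 10^(−1.94/10) = 0.6397
  Stage 3: F_3 = 10^(7.83/10) = 6.067, G_3 = 10^(−5.72/10) = 0.2679
  Stage 4: F_4 = 10^(7.24/10) = 5.297, G_4 = 10^(16.4/10) = 43.65
Friis cascade:
  F = 1.168 + (1.563 − 1)/0.8559 + (6.067 − 1)/0.5475 + (5.297 − 1)/0.1467 = 40.37
NF = 10 log₁₀(40.37) = 16.06 dB

16.06 dB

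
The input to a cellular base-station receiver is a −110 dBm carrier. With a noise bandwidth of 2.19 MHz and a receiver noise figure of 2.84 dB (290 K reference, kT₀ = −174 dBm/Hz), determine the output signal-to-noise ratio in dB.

−2.2 dB

Noise floor: N = −174 + 10 log₁₀(B) + NF
10 log₁₀(2.19×10⁶) = 63.4 dB
N = −174 + 63.4 + 2.84 = −107.76 dBm
SNR = P_sig − N = −110 − (−107.76) = −2.24 dB → −2.2 dB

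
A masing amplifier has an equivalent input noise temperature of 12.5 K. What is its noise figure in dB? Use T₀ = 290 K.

F = 1 + T_e/T₀ = 1 + 12.5/290 = 1.0431
NF = 10 log₁₀(1.0431) = 0.183 dB

0.183 dB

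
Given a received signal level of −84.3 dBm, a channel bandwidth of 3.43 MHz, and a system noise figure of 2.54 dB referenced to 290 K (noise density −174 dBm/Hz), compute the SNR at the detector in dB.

21.8 dB

Noise floor: N = −174 + 10 log₁₀(B) + NF
10 log₁₀(3.43×10⁶) = 65.35 dB
N = −174 + 65.35 + 2.54 = −106.11 dBm
SNR = P_sig − N = −84.3 − (−106.11) = 21.81 dB → 21.8 dB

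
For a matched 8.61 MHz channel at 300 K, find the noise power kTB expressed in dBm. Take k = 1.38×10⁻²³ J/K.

−104.5 dBm

P_n = kTB = 1.38×10⁻²³ × 300 × 8.61×10⁶ = 3.56×10⁻¹⁴ W
In dBm: 10 log₁₀(3.56×10⁻¹⁴ / 10⁻³) = −104.5 dBm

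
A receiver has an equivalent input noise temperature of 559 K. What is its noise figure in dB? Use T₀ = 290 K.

4.67 dB

F = 1 + T_e/T₀ = 1 + 559/290 = 2.92759
NF = 10 log₁₀(2.92759) = 4.67 dB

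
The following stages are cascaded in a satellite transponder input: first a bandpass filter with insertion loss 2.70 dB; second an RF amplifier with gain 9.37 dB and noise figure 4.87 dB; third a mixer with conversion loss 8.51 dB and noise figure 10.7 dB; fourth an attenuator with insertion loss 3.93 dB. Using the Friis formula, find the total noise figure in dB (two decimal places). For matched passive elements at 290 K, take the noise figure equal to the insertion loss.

10.12 dB

Convert to linear (a loss of L dB is a gain of −L dB): F_i = 10^(NF_i/10), G_i = 10^(G_i,dB/10)
  Stage 1: F_1 = 10^(2.70/10) = 1.862, G_1 = 10^(−2.70/10) = 0.5370
  Stage 2: F_2 = 10^(4.87/10) = 3.069, G_2 = 10^(9.37/10) = 8.650
  Stage 3: F_3 = 10^(10.7/10) = 11.75, G_3 = 10^(−8.51/10) = 0.1409
  Stage 4: F_4 = 10^(3.93/10) = 2.472, G_4 = 10^(−3.93/10) = 0.4046
Friis cascade:
  F = 1.862 + (3.069 − 1)/0.5370 + (11.75 − 1)/4.645 + (2.472 − 1)/0.6546 = 10.28
NF = 10 log₁₀(10.28) = 10.12 dB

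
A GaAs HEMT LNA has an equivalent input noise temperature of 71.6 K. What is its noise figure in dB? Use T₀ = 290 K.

0.958 dB

F = 1 + T_e/T₀ = 1 + 71.6/290 = 1.2469
NF = 10 log₁₀(1.2469) = 0.958 dB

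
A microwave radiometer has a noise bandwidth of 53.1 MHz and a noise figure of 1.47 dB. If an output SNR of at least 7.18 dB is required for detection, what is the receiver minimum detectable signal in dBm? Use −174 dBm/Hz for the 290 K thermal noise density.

−88.1 dBm

Sensitivity = −174 + 10 log₁₀(B) + NF + SNR_min
= −174 + 77.25 + 1.47 + 7.18
= −88.10 dBm → −88.1 dBm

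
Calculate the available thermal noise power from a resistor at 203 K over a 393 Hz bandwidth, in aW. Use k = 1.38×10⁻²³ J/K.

1.10 aW

P_n = kTB = 1.38×10⁻²³ × 203 × 3.93×10² = 1.10×10⁻¹⁸ W = 1.10 aW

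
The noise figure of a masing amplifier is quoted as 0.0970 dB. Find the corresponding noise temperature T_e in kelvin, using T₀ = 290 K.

F = 10^(0.0970/10) = 1.02259
T_e = (F − 1)·T₀ = (1.02259 − 1) × 290 = 6.55 K

6.55 K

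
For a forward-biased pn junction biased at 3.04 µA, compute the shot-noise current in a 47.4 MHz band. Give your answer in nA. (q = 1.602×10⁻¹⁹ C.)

I_n = √(2qI·B)
2qI·B = 2 × 1.602×10⁻¹⁹ × 3.04×10⁻⁶ × 4.74×10⁷ = 4.62×10⁻¹⁷ A²
I_n = √(4.62×10⁻¹⁷) = 6.79×10⁻⁹ A = 6.79 nA

6.79 nA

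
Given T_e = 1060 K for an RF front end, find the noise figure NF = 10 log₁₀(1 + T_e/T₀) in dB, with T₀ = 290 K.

F = 1 + T_e/T₀ = 1 + 1060/290 = 4.65517
NF = 10 log₁₀(4.65517) = 6.68 dB

6.68 dB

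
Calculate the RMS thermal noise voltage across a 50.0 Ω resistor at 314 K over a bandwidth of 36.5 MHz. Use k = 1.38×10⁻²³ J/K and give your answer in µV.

V_n = √(4kTRB)
4kTRB = 4 × 1.38×10⁻²³ × 314 × 5.00×10¹ × 3.65×10⁷ = 3.16×10⁻¹¹ V²
V_n = √(3.16×10⁻¹¹) = 5.62×10⁻⁶ V = 5.62 µV

5.62 µV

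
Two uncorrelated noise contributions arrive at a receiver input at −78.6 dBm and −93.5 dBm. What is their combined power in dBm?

−78.5 dBm

Convert to linear, add, convert back:
P₁ = 1.38×10⁻¹¹ W, P₂ = 4.47×10⁻¹³ W
P_tot = 1.43×10⁻¹¹ W → 10 log₁₀(P_tot / 10⁻³) = −78.5 dBm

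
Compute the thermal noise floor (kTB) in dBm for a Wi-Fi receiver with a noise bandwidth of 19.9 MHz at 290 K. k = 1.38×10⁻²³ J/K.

−101.0 dBm

P_n = kTB = 1.38×10⁻²³ × 290 × 1.99×10⁷ = 7.96×10⁻¹⁴ W
In dBm: 10 log₁₀(7.96×10⁻¹⁴ / 10⁻³) = −101.0 dBm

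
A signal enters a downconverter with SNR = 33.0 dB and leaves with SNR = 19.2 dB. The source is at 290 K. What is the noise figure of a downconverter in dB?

NF (dB) = SNR_in(dB) − SNR_out(dB) when the source is at T₀
NF = 33.0 − 19.2 = 13.8 dB

13.8 dB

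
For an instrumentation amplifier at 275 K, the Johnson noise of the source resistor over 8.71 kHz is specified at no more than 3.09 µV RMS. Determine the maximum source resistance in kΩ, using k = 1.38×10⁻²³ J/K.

72.2 kΩ

Johnson–Nyquist: V_n = √(4kTRB) ⇒ R = V_n² / (4kTB)
4kTB = 4 × 1.38×10⁻²³ × 275 × 8.71×10³ = 1.32×10⁻¹⁶
R = (3.09×10⁻⁶)² / 1.32×10⁻¹⁶ = 7.22×10⁴ Ω = 72.2 kΩ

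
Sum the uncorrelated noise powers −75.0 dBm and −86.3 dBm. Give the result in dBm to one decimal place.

−74.7 dBm

Convert to linear, add, convert back:
P₁ = 3.16×10⁻¹¹ W, P₂ = 2.34×10⁻¹² W
P_tot = 3.40×10⁻¹¹ W → 10 log₁₀(P_tot / 10⁻³) = −74.7 dBm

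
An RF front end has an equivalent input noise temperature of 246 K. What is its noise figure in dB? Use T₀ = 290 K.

2.67 dB

F = 1 + T_e/T₀ = 1 + 246/290 = 1.84828
NF = 10 log₁₀(1.84828) = 2.67 dB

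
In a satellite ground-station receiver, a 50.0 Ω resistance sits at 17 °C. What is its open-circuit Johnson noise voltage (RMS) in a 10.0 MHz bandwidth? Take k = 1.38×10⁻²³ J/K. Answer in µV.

T = 17 °C + 273.15 = 290.15 K
V_n = √(4kTRB)
4kTRB = 4 × 1.38×10⁻²³ × 290.15 × 5.00×10¹ × 1.00×10⁷ = 8.01×10⁻¹² V²
V_n = √(8.01×10⁻¹²) = 2.83×10⁻⁶ V = 2.83 µV

2.83 µV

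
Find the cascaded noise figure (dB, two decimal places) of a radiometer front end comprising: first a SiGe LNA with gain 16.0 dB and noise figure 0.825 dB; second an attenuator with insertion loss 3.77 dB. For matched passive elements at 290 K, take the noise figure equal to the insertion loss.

0.95 dB

Convert to linear (a loss of L dB is a gain of −L dB): F_i = 10^(NF_i/10), G_i = 10^(G_i,dB/10)
  Stage 1: F_1 = 10^(0.825/10) = 1.209, G_1 = 10^(16.0/10) = 39.81
  Stage 2: F_2 = 10^(3.77/10) = 2.382, G_2 = 10^(−3.77/10) = 0.4198
Friis cascade:
  F = 1.209 + (2.382 − 1)/39.81 = 1.244
NF = 10 log₁₀(1.244) = 0.95 dB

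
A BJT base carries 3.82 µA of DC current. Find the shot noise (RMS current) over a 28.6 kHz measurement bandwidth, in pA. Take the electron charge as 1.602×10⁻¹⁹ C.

187 pA

I_n = √(2qI·B)
2qI·B = 2 × 1.602×10⁻¹⁹ × 3.82×10⁻⁶ × 2.86×10⁴ = 3.50×10⁻²⁰ A²
I_n = √(3.50×10⁻²⁰) = 1.87×10⁻¹⁰ A = 187 pA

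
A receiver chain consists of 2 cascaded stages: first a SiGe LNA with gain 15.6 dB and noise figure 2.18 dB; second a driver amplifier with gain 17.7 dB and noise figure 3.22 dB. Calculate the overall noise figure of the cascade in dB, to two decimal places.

Convert to linear (a loss of L dB is a gain of −L dB): F_i = 10^(NF_i/10), G_i = 10^(G_i,dB/10)
  Stage 1: F_1 = 10^(2.18/10) = 1.652, G_1 = 10^(15.6/10) = 36.31
  Stage 2: F_2 = 10^(3.22/10) = 2.099, G_2 = 10^(17.7/10) = 58.88
Friis cascade:
  F = 1.652 + (2.099 − 1)/36.31 = 1.682
NF = 10 log₁₀(1.682) = 2.26 dB

2.26 dB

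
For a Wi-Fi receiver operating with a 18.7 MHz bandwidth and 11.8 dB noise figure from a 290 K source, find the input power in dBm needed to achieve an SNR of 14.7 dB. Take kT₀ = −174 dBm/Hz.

−74.8 dBm

Sensitivity = −174 + 10 log₁₀(B) + NF + SNR_min
= −174 + 72.72 + 11.8 + 14.7
= −74.78 dBm → −74.8 dBm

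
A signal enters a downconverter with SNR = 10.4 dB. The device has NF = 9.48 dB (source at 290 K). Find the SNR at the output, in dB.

0.92 dB

By definition F = SNR_in/SNR_out, so in dB: SNR_out = SNR_in − NF
SNR_out = 10.4 − 9.48 = 0.92 dB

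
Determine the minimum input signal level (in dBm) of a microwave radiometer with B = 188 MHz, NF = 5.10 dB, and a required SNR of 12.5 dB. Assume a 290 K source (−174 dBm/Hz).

Sensitivity = −174 + 10 log₁₀(B) + NF + SNR_min
= −174 + 82.74 + 5.10 + 12.5
= −73.66 dBm → −73.7 dBm

−73.7 dBm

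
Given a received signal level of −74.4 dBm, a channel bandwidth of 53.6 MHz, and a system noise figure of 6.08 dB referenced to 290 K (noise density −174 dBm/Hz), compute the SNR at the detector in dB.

Noise floor: N = −174 + 10 log₁₀(B) + NF
10 log₁₀(5.36×10⁷) = 77.29 dB
N = −174 + 77.29 + 6.08 = −90.63 dBm
SNR = P_sig − N = −74.4 − (−90.63) = 16.23 dB → 16.2 dB

16.2 dB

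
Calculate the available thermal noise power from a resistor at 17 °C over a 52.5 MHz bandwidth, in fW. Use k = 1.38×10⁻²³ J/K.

210 fW

T = 17 °C + 273.15 = 290.15 K
P_n = kTB = 1.38×10⁻²³ × 290.15 × 5.25×10⁷ = 2.10×10⁻¹³ W = 210 fW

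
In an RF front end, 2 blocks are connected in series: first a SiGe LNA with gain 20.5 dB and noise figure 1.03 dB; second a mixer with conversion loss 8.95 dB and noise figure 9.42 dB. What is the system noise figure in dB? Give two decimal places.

1.26 dB

Convert to linear (a loss of L dB is a gain of −L dB): F_i = 10^(NF_i/10), G_i = 10^(G_i,dB/10)
  Stage 1: F_1 = 10^(1.03/10) = 1.268, G_1 = 10^(20.5/10) = 112.2
  Stage 2: F_2 = 10^(9.42/10) = 8.750, G_2 = 10^(−8.95/10) = 0.1274
Friis cascade:
  F = 1.268 + (8.750 − 1)/112.2 = 1.337
NF = 10 log₁₀(1.337) = 1.26 dB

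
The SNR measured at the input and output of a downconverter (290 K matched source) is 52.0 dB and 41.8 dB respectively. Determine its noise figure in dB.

NF (dB) = SNR_in(dB) − SNR_out(dB) when the source is at T₀
NF = 52.0 − 41.8 = 10.2 dB

10.2 dB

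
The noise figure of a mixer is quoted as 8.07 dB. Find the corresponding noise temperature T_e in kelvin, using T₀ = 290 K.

F = 10^(8.07/10) = 6.4121
T_e = (F − 1)·T₀ = (6.4121 − 1) × 290 = 1570 K

1570 K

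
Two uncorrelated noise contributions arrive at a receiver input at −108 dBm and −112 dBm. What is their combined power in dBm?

−106.5 dBm

Convert to linear, add, convert back:
P₁ = 1.58×10⁻¹⁴ W, P₂ = 6.31×10⁻¹⁵ W
P_tot = 2.22×10⁻¹⁴ W → 10 log₁₀(P_tot / 10⁻³) = −106.5 dBm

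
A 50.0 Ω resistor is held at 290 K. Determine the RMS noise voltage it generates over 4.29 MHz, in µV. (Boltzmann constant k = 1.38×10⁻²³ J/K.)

1.85 µV

V_n = √(4kTRB)
4kTRB = 4 × 1.38×10⁻²³ × 290 × 5.00×10¹ × 4.29×10⁶ = 3.43×10⁻¹² V²
V_n = √(3.43×10⁻¹²) = 1.85×10⁻⁶ V = 1.85 µV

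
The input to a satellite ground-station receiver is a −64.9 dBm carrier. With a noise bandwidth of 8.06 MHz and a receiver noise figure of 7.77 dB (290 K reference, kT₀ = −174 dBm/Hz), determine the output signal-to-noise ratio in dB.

32.3 dB

Noise floor: N = −174 + 10 log₁₀(B) + NF
10 log₁₀(8.06×10⁶) = 69.06 dB
N = −174 + 69.06 + 7.77 = −97.17 dBm
SNR = P_sig − N = −64.9 − (−97.17) = 32.27 dB → 32.3 dB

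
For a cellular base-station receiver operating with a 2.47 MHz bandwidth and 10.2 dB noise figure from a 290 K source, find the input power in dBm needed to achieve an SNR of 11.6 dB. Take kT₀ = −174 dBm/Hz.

Sensitivity = −174 + 10 log₁₀(B) + NF + SNR_min
= −174 + 63.93 + 10.2 + 11.6
= −88.27 dBm → −88.3 dBm

−88.3 dBm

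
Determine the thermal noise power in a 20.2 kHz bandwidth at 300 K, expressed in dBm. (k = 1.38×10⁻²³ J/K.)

−130.8 dBm

P_n = kTB = 1.38×10⁻²³ × 300 × 2.02×10⁴ = 8.36×10⁻¹⁷ W
In dBm: 10 log₁₀(8.36×10⁻¹⁷ / 10⁻³) = −130.8 dBm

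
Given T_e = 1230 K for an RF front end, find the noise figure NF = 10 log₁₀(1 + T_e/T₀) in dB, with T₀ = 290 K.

F = 1 + T_e/T₀ = 1 + 1230/290 = 5.24138
NF = 10 log₁₀(5.24138) = 7.19 dB

7.19 dB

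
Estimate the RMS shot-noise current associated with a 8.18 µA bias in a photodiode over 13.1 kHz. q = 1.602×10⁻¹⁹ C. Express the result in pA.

185 pA

I_n = √(2qI·B)
2qI·B = 2 × 1.602×10⁻¹⁹ × 8.18×10⁻⁶ × 1.31×10⁴ = 3.43×10⁻²⁰ A²
I_n = √(3.43×10⁻²⁰) = 1.85×10⁻¹⁰ A = 185 pA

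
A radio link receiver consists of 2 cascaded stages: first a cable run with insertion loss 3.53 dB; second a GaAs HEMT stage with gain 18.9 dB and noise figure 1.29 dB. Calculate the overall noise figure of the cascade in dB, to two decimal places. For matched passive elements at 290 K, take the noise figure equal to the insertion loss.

4.82 dB

Convert to linear (a loss of L dB is a gain of −L dB): F_i = 10^(NF_i/10), G_i = 10^(G_i,dB/10)
  Stage 1: F_1 = 10^(3.53/10) = 2.254, G_1 = 10^(−3.53/10) = 0.4436
  Stage 2: F_2 = 10^(1.29/10) = 1.346, G_2 = 10^(18.9/10) = 77.62
Friis cascade:
  F = 2.254 + (1.346 − 1)/0.4436 = 3.034
NF = 10 log₁₀(3.034) = 4.82 dB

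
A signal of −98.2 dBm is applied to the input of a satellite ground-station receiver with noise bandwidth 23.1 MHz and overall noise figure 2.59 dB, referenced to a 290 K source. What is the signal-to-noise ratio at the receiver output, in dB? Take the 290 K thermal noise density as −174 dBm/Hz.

−0.4 dB

Noise floor: N = −174 + 10 log₁₀(B) + NF
10 log₁₀(2.31×10⁷) = 73.64 dB
N = −174 + 73.64 + 2.59 = −97.77 dBm
SNR = P_sig − N = −98.2 − (−97.77) = −0.43 dB → −0.4 dB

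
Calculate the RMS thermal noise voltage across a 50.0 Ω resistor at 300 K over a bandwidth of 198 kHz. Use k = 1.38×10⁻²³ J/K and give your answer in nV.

405 nV

V_n = √(4kTRB)
4kTRB = 4 × 1.38×10⁻²³ × 300 × 5.00×10¹ × 1.98×10⁵ = 1.64×10⁻¹³ V²
V_n = √(1.64×10⁻¹³) = 4.05×10⁻⁷ V = 405 nV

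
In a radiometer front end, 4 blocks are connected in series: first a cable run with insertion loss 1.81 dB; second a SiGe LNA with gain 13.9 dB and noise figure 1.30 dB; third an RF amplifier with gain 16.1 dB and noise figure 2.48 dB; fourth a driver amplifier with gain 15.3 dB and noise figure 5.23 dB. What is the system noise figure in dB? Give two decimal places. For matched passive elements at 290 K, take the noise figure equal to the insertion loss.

Convert to linear (a loss of L dB is a gain of −L dB): F_i = 10^(NF_i/10), G_i = 10^(G_i,dB/10)
  Stage 1: F_1 = 10^(1.81/10) = 1.517, G_1 = 10^(−1.81/10) = 0.6592
  Stage 2: F_2 = 10^(1.30/10) = 1.349, G_2 = 10^(13.9/10) = 24.55
  Stage 3: F_3 = 10^(2.48/10) = 1.770, G_3 = 10^(16.1/10) = 40.74
  Stage 4: F_4 = 10^(5.23/10) = 3.334, G_4 = 10^(15.3/10) = 33.88
Friis cascade:
  F = 1.517 + (1.349 − 1)/0.6592 + (1.770 − 1)/16.18 + (3.334 − 1)/659.2 = 2.098
NF = 10 log₁₀(2.098) = 3.22 dB

3.22 dB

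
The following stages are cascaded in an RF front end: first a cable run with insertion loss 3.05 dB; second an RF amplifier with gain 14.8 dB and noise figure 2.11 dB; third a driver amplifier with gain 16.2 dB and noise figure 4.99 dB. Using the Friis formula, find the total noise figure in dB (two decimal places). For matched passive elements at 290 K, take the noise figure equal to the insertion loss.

5.35 dB

Convert to linear (a loss of L dB is a gain of −L dB): F_i = 10^(NF_i/10), G_i = 10^(G_i,dB/10)
  Stage 1: F_1 = 10^(3.05/10) = 2.018, G_1 = 10^(−3.05/10) = 0.4955
  Stage 2: F_2 = 10^(2.11/10) = 1.626, G_2 = 10^(14.8/10) = 30.20
  Stage 3: F_3 = 10^(4.99/10) = 3.155, G_3 = 10^(16.2/10) = 41.69
Friis cascade:
  F = 2.018 + (1.626 − 1)/0.4955 + (3.155 − 1)/14.96 = 3.425
NF = 10 log₁₀(3.425) = 5.35 dB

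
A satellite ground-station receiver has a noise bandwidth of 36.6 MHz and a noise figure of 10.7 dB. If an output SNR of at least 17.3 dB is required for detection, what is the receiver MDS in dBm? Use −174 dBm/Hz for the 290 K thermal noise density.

−70.4 dBm

Sensitivity = −174 + 10 log₁₀(B) + NF + SNR_min
= −174 + 75.63 + 10.7 + 17.3
= −70.37 dBm → −70.4 dBm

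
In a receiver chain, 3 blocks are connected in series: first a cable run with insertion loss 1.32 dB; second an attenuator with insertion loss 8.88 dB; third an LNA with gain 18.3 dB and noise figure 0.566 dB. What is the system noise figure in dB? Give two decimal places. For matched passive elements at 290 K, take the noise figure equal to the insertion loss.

Convert to linear (a loss of L dB is a gain of −L dB): F_i = 10^(NF_i/10), G_i = 10^(G_i,dB/10)
  Stage 1: F_1 = 10^(1.32/10) = 1.355, G_1 = 10^(−1.32/10) = 0.7379
  Stage 2: F_2 = 10^(8.88/10) = 7.727, G_2 = 10^(−8.88/10) = 0.1294
  Stage 3: F_3 = 10^(0.566/10) = 1.139, G_3 = 10^(18.3/10) = 67.61
Friis cascade:
  F = 1.355 + (7.727 − 1)/0.7379 + (1.139 − 1)/0.09550 = 11.93
NF = 10 log₁₀(11.93) = 10.77 dB

10.77 dB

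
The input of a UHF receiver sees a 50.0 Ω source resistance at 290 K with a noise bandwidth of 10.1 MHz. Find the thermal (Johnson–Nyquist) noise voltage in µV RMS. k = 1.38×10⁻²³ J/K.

V_n = √(4kTRB)
4kTRB = 4 × 1.38×10⁻²³ × 290 × 5.00×10¹ × 1.01×10⁷ = 8.08×10⁻¹² V²
V_n = √(8.08×10⁻¹²) = 2.84×10⁻⁶ V = 2.84 µV

2.84 µV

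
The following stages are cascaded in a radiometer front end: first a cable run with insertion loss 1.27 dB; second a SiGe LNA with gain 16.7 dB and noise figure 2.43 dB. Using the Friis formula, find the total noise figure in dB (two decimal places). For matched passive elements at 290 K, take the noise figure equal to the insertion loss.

Convert to linear (a loss of L dB is a gain of −L dB): F_i = 10^(NF_i/10), G_i = 10^(G_i,dB/10)
  Stage 1: F_1 = 10^(1.27/10) = 1.340, G_1 = 10^(−1.27/10) = 0.7464
  Stage 2: F_2 = 10^(2.43/10) = 1.750, G_2 = 10^(16.7/10) = 46.77
Friis cascade:
  F = 1.340 + (1.750 − 1)/0.7464 = 2.344
NF = 10 log₁₀(2.344) = 3.70 dB

3.70 dB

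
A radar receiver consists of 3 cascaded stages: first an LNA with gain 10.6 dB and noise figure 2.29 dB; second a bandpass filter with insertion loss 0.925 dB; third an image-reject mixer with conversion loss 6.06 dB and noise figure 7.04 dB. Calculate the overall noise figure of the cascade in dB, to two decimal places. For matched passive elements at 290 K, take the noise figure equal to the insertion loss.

3.33 dB

Convert to linear (a loss of L dB is a gain of −L dB): F_i = 10^(NF_i/10), G_i = 10^(G_i,dB/10)
  Stage 1: F_1 = 10^(2.29/10) = 1.694, G_1 = 10^(10.6/10) = 11.48
  Stage 2: F_2 = 10^(0.925/10) = 1.237, G_2 = 10^(−0.925/10) = 0.8082
  Stage 3: F_3 = 10^(7.04/10) = 5.058, G_3 = 10^(−6.06/10) = 0.2477
Friis cascade:
  F = 1.694 + (1.237 − 1)/11.48 + (5.058 − 1)/9.279 = 2.152
NF = 10 log₁₀(2.152) = 3.33 dB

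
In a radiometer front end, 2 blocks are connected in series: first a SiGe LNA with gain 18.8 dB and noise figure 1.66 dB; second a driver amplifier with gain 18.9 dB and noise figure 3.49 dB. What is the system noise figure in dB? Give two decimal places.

Convert to linear (a loss of L dB is a gain of −L dB): F_i = 10^(NF_i/10), G_i = 10^(G_i,dB/10)
  Stage 1: F_1 = 10^(1.66/10) = 1.466, G_1 = 10^(18.8/10) = 75.86
  Stage 2: F_2 = 10^(3.49/10) = 2.234, G_2 = 10^(18.9/10) = 77.62
Friis cascade:
  F = 1.466 + (2.234 − 1)/75.86 = 1.482
NF = 10 log₁₀(1.482) = 1.71 dB

1.71 dB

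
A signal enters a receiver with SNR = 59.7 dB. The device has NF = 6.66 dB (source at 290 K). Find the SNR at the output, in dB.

By definition F = SNR_in/SNR_out, so in dB: SNR_out = SNR_in − NF
SNR_out = 59.7 − 6.66 = 53.04 dB

53.04 dB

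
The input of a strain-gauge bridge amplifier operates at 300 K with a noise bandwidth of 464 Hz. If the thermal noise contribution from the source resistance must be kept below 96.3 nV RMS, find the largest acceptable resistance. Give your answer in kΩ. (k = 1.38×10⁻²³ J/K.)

1.21 kΩ

Johnson–Nyquist: V_n = √(4kTRB) ⇒ R = V_n² / (4kTB)
4kTB = 4 × 1.38×10⁻²³ × 300 × 4.64×10² = 7.68×10⁻¹⁸
R = (9.63×10⁻⁸)² / 7.68×10⁻¹⁸ = 1.21×10³ Ω = 1.21 kΩ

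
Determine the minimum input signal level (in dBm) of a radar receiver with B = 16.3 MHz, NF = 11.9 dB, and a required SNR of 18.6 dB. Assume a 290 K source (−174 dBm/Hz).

−71.4 dBm

Sensitivity = −174 + 10 log₁₀(B) + NF + SNR_min
= −174 + 72.12 + 11.9 + 18.6
= −71.38 dBm → −71.4 dBm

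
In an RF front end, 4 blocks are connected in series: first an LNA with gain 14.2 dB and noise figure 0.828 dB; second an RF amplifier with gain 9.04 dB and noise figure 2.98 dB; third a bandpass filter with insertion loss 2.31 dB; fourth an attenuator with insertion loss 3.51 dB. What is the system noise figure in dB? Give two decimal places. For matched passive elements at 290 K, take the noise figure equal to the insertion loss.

1.01 dB

Convert to linear (a loss of L dB is a gain of −L dB): F_i = 10^(NF_i/10), G_i = 10^(G_i,dB/10)
  Stage 1: F_1 = 10^(0.828/10) = 1.210, G_1 = 10^(14.2/10) = 26.30
  Stage 2: F_2 = 10^(2.98/10) = 1.986, G_2 = 10^(9.04/10) = 8.017
  Stage 3: F_3 = 10^(2.31/10) = 1.702, G_3 = 10^(−2.31/10) = 0.5875
  Stage 4: F_4 = 10^(3.51/10) = 2.244, G_4 = 10^(−3.51/10) = 0.4457
Friis cascade:
  F = 1.210 + (1.986 − 1)/26.30 + (1.702 − 1)/210.9 + (2.244 − 1)/123.9 = 1.261
NF = 10 log₁₀(1.261) = 1.01 dB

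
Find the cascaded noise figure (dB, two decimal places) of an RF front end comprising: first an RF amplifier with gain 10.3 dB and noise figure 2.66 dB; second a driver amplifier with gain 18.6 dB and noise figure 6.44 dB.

3.35 dB

Convert to linear (a loss of L dB is a gain of −L dB): F_i = 10^(NF_i/10), G_i = 10^(G_i,dB/10)
  Stage 1: F_1 = 10^(2.66/10) = 1.845, G_1 = 10^(10.3/10) = 10.72
  Stage 2: F_2 = 10^(6.44/10) = 4.406, G_2 = 10^(18.6/10) = 72.44
Friis cascade:
  F = 1.845 + (4.406 − 1)/10.72 = 2.163
NF = 10 log₁₀(2.163) = 3.35 dB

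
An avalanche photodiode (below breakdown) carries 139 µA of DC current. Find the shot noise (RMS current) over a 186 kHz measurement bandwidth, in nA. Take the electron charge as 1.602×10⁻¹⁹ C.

I_n = √(2qI·B)
2qI·B = 2 × 1.602×10⁻¹⁹ × 1.39×10⁻⁴ × 1.86×10⁵ = 8.28×10⁻¹⁸ A²
I_n = √(8.28×10⁻¹⁸) = 2.88×10⁻⁹ A = 2.88 nA

2.88 nA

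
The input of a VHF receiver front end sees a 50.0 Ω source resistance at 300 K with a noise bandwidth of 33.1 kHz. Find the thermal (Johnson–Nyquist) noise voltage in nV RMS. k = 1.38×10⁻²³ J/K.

V_n = √(4kTRB)
4kTRB = 4 × 1.38×10⁻²³ × 300 × 5.00×10¹ × 3.31×10⁴ = 2.74×10⁻¹⁴ V²
V_n = √(2.74×10⁻¹⁴) = 1.66×10⁻⁷ V = 166 nV

166 nV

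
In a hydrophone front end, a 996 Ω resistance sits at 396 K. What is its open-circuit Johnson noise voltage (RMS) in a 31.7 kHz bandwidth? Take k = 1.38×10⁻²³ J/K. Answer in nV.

831 nV

V_n = √(4kTRB)
4kTRB = 4 × 1.38×10⁻²³ × 396 × 9.96×10² × 3.17×10⁴ = 6.90×10⁻¹³ V²
V_n = √(6.90×10⁻¹³) = 8.31×10⁻⁷ V = 831 nV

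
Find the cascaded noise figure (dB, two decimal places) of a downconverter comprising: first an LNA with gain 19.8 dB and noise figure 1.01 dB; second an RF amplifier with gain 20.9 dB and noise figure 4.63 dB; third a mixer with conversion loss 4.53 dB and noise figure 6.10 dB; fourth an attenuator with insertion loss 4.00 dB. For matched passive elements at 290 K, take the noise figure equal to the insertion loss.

1.08 dB

Convert to linear (a loss of L dB is a gain of −L dB): F_i = 10^(NF_i/10), G_i = 10^(G_i,dB/10)
  Stage 1: F_1 = 10^(1.01/10) = 1.262, G_1 = 10^(19.8/10) = 95.50
  Stage 2: F_2 = 10^(4.63/10) = 2.904, G_2 = 10^(20.9/10) = 123.0
  Stage 3: F_3 = 10^(6.10/10) = 4.074, G_3 = 10^(−4.53/10) = 0.3524
  Stage 4: F_4 = 10^(4.00/10) = 2.512, G_4 = 10^(−4.00/10) = 0.3981
Friis cascade:
  F = 1.262 + (2.904 − 1)/95.50 + (4.074 − 1)/1.175×10⁴ + (2.512 − 1)/4140 = 1.282
NF = 10 log₁₀(1.282) = 1.08 dB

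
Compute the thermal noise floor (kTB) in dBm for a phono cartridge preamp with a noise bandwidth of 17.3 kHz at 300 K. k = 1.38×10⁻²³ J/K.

−131.4 dBm

P_n = kTB = 1.38×10⁻²³ × 300 × 1.73×10⁴ = 7.16×10⁻¹⁷ W
In dBm: 10 log₁₀(7.16×10⁻¹⁷ / 10⁻³) = −131.4 dBm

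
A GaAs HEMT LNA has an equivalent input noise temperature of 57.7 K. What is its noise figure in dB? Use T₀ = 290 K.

0.788 dB

F = 1 + T_e/T₀ = 1 + 57.7/290 = 1.19897
NF = 10 log₁₀(1.19897) = 0.788 dB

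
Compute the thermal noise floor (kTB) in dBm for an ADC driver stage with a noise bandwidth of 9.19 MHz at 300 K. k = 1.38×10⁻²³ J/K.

−104.2 dBm

P_n = kTB = 1.38×10⁻²³ × 300 × 9.19×10⁶ = 3.80×10⁻¹⁴ W
In dBm: 10 log₁₀(3.80×10⁻¹⁴ / 10⁻³) = −104.2 dBm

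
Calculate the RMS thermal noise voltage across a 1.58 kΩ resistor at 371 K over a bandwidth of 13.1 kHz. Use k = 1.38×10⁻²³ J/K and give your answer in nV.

V_n = √(4kTRB)
4kTRB = 4 × 1.38×10⁻²³ × 371 × 1.58×10³ × 1.31×10⁴ = 4.24×10⁻¹³ V²
V_n = √(4.24×10⁻¹³) = 6.51×10⁻⁷ V = 651 nV

651 nV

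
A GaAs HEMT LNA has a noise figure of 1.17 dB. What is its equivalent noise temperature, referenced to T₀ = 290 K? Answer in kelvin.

89.7 K

F = 10^(1.17/10) = 1.30918
T_e = (F − 1)·T₀ = (1.30918 − 1) × 290 = 89.7 K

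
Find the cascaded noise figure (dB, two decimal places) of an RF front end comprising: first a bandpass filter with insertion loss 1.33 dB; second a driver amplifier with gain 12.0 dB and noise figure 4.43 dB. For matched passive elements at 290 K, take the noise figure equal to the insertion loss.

Convert to linear (a loss of L dB is a gain of −L dB): F_i = 10^(NF_i/10), G_i = 10^(G_i,dB/10)
  Stage 1: F_1 = 10^(1.33/10) = 1.358, G_1 = 10^(−1.33/10) = 0.7362
  Stage 2: F_2 = 10^(4.43/10) = 2.773, G_2 = 10^(12.0/10) = 15.85
Friis cascade:
  F = 1.358 + (2.773 − 1)/0.7362 = 3.767
NF = 10 log₁₀(3.767) = 5.76 dB

5.76 dB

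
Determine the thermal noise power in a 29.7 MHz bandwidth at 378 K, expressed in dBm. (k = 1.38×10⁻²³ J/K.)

−98.1 dBm

P_n = kTB = 1.38×10⁻²³ × 378 × 2.97×10⁷ = 1.55×10⁻¹³ W
In dBm: 10 log₁₀(1.55×10⁻¹³ / 10⁻³) = −98.1 dBm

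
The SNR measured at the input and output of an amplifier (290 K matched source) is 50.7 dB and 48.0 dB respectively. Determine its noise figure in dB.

2.7 dB

NF (dB) = SNR_in(dB) − SNR_out(dB) when the source is at T₀
NF = 50.7 − 48.0 = 2.7 dB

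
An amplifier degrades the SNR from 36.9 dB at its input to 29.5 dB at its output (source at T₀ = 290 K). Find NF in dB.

7.4 dB

NF (dB) = SNR_in(dB) − SNR_out(dB) when the source is at T₀
NF = 36.9 − 29.5 = 7.4 dB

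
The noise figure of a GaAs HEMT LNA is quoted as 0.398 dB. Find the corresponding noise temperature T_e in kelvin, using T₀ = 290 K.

F = 10^(0.398/10) = 1.09597
T_e = (F − 1)·T₀ = (1.09597 − 1) × 290 = 27.8 K

27.8 K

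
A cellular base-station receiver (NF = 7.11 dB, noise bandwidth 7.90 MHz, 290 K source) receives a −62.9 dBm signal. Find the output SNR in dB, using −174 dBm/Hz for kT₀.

Noise floor: N = −174 + 10 log₁₀(B) + NF
10 log₁₀(7.90×10⁶) = 68.98 dB
N = −174 + 68.98 + 7.11 = −97.91 dBm
SNR = P_sig − N = −62.9 − (−97.91) = 35.01 dB → 35.0 dB

35.0 dB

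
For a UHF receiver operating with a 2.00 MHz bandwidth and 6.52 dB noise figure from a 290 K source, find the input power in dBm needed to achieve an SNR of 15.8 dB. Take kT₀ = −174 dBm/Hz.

−88.7 dBm

Sensitivity = −174 + 10 log₁₀(B) + NF + SNR_min
= −174 + 63.01 + 6.52 + 15.8
= −88.67 dBm → −88.7 dBm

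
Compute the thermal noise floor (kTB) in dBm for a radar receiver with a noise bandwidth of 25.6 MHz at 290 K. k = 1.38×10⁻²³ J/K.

−99.9 dBm

P_n = kTB = 1.38×10⁻²³ × 290 × 2.56×10⁷ = 1.02×10⁻¹³ W
In dBm: 10 log₁₀(1.02×10⁻¹³ / 10⁻³) = −99.9 dBm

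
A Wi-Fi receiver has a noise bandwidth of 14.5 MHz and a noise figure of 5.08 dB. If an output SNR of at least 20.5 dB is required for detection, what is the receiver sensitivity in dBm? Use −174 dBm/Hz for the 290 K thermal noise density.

−76.8 dBm

Sensitivity = −174 + 10 log₁₀(B) + NF + SNR_min
= −174 + 71.61 + 5.08 + 20.5
= −76.81 dBm → −76.8 dBm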